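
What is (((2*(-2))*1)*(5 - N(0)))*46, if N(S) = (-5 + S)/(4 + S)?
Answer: -1150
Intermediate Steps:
N(S) = (-5 + S)/(4 + S)
(((2*(-2))*1)*(5 - N(0)))*46 = (((2*(-2))*1)*(5 - (-5 + 0)/(4 + 0)))*46 = ((-4*1)*(5 - (-5)/4))*46 = -4*(5 - (-5)/4)*46 = -4*(5 - 1*(-5/4))*46 = -4*(5 + 5/4)*46 = -4*25/4*46 = -25*46 = -1150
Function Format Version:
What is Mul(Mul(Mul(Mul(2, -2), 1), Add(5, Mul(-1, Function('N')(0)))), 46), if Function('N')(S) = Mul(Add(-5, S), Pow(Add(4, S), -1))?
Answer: -1150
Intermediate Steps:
Function('N')(S) = Mul(Pow(Add(4, S), -1), Add(-5, S))
Mul(Mul(Mul(Mul(2, -2), 1), Add(5, Mul(-1, Function('N')(0)))), 46) = Mul(Mul(Mul(Mul(2, -2), 1), Add(5, Mul(-1, Mul(Pow(Add(4, 0), -1), Add(-5, 0))))), 46) = Mul(Mul(Mul(-4, 1), Add(5, Mul(-1, Mul(Pow(4, -1), -5)))), 46) = Mul(Mul(-4, Add(5, Mul(-1, Mul(Rational(1, 4), -5)))), 46) = Mul(Mul(-4, Add(5, Mul(-1, Rational(-5, 4)))), 46) = Mul(Mul(-4, Add(5, Rational(5, 4))), 46) = Mul(Mul(-4, Rational(25, 4)), 46) = Mul(-25, 46) = -1150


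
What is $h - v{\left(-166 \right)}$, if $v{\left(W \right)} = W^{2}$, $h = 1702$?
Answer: $-25854$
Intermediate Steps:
$h - v{\left(-166 \right)} = 1702 - \left(-166\right)^{2} = 1702 - 27556 = -25854$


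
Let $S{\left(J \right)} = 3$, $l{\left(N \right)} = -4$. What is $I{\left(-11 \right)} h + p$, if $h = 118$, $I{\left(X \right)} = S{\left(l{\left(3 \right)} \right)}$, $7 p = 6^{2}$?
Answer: $\frac{2514}{7} \approx 359.14$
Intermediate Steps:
$p = \frac{36}{7}$ ($p = \frac{6^{2}}{7} = \frac{1}{7} \cdot 36 = \frac{36}{7} \approx 5.1429$)
$I{\left(X \right)} = 3$
$I{\left(-11 \right)} h + p = 3 \cdot 118 + \frac{36}{7} = 354 + \frac{36}{7} = \frac{2514}{7}$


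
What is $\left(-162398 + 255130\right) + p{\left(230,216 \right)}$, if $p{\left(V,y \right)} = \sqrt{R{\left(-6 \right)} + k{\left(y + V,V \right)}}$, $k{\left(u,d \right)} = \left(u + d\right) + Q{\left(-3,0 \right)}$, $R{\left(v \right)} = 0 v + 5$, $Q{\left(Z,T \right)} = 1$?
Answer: $92732 + \sqrt{682} \approx 92758.0$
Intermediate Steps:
$R{\left(v \right)} = 5$ ($R{\left(v \right)} = 0 + 5 = 5$)
$k{\left(u,d \right)} = 1 + d + u$ ($k{\left(u,d \right)} = \left(u + d\right) + 1 = \left(d + u\right) + 1 = 1 + d + u$)
$p{\left(V,y \right)} = \sqrt{6 + y + 2 V}$ ($p{\left(V,y \right)} = \sqrt{5 + \left(1 + V + \left(y + V\right)\right)} = \sqrt{5 + \left(1 + V + \left(V + y\right)\right)} = \sqrt{5 + \left(1 + y + 2 V\right)} = \sqrt{6 + y + 2 V}$)
$\left(-162398 + 255130\right) + p{\left(230,216 \right)} = \left(-162398 + 255130\right) + \sqrt{6 + 216 + 2 \cdot 230} = 92732 + \sqrt{6 + 216 + 460} = 92732 + \sqrt{682}$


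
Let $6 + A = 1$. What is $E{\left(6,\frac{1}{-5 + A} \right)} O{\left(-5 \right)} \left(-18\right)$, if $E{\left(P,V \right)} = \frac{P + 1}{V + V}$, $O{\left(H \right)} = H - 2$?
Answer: $-4410$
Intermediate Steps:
$A = -5$ ($A = -6 + 1 = -5$)
$O{\left(H \right)} = -2 + H$
$E{\left(P,V \right)} = \frac{1 + P}{2 V}$
$E{\left(6,\frac{1}{-5 + A} \right)} O{\left(-5 \right)} \left(-18\right) = \frac{1 + 6}{2 \frac{1}{-5 - 5}} \left(-2 - 5\right) \left(-18\right) = \frac{1}{2} \frac{1}{\frac{1}{-10}} \cdot 7 \left(-7\right) \left(-18\right) = \frac{1}{2} \frac{1}{- \frac{1}{10}} \cdot 7 \left(-7\right) \left(-18\right) = \frac{1}{2} \left(-10\right) 7 \left(-7\right) \left(-18\right) = \left(-35\right) \left(-7\right) \left(-18\right) = 245 \left(-18\right) = -4410$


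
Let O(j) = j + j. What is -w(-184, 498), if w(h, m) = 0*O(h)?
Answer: 0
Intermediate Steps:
O(j) = 2*j
w(h, m) = 0 (w(h, m) = 0*(2*h) = 0)
-w(-184, 498) = -1*0 = 0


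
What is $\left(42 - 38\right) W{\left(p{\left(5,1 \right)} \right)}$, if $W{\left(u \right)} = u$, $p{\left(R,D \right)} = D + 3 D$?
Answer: $16$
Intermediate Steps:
$p{\left(R,D \right)} = 4 D$
$\left(42 - 38\right) W{\left(p{\left(5,1 \right)} \right)} = \left(42 - 38\right) 4 \cdot 1 = 4 \cdot 4 = 16$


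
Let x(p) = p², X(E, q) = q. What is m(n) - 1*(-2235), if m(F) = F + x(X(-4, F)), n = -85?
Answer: 9375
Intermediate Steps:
m(F) = F + F²
m(n) - 1*(-2235) = -85*(1 - 85) - 1*(-2235) = -85*(-84) + 2235 = 7140 + 2235 = 9375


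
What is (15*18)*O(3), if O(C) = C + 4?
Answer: 1890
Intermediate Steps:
O(C) = 4 + C
(15*18)*O(3) = (15*18)*(4 + 3) = 270*7 = 1890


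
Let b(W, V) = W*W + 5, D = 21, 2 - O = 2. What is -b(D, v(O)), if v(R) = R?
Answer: -446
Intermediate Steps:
O = 0 (O = 2 - 1*2 = 2 - 2 = 0)
b(W, V) = 5 + W² (b(W, V) = W² + 5 = 5 + W²)
-b(D, v(O)) = -(5 + 21²) = -(5 + 441) = -1*446 = -446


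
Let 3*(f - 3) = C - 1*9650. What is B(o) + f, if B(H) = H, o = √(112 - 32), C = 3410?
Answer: -2077 + 4*√5 ≈ -2068.1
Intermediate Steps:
o = 4*√5 (o = √80 = 4*√5 ≈ 8.9443)
f = -2077 (f = 3 + (3410 - 1*9650)/3 = 3 + (3410 - 9650)/3 = 3 + (⅓)*(-6240) = 3 - 2080 = -2077)
B(o) + f = 4*√5 - 2077 = -2077 + 4*√5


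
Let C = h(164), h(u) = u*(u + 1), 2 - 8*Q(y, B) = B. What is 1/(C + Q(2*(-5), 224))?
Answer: 4/108129 ≈ 3.6993e-5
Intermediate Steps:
Q(y, B) = ¼ - B/8
h(u) = u*(1 + u)
C = 27060 (C = 164*(1 + 164) = 164*165 = 27060)
1/(C + Q(2*(-5), 224)) = 1/(27060 + (¼ - ⅛*224)) = 1/(27060 + (¼ - 28)) = 1/(27060 - 111/4) = 1/(108129/4) = 4/108129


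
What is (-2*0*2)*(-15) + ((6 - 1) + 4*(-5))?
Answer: -15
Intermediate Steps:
(-2*0*2)*(-15) + ((6 - 1) + 4*(-5)) = (0*2)*(-15) + (5 - 20) = 0*(-15) - 15 = 0 - 15 = -15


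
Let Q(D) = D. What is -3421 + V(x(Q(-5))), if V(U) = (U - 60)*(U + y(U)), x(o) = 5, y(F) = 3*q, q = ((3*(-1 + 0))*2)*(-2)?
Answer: -5676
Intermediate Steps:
q = 12 (q = ((3*(-1))*2)*(-2) = -3*2*(-2) = -6*(-2) = 12)
y(F) = 36 (y(F) = 3*12 = 36)
V(U) = (-60 + U)*(36 + U) (V(U) = (U - 60)*(U + 36) = (-60 + U)*(36 + U))
-3421 + V(x(Q(-5))) = -3421 + (-2160 + 5² - 24*5) = -3421 + (-2160 + 25 - 120) = -3421 - 2255 = -5676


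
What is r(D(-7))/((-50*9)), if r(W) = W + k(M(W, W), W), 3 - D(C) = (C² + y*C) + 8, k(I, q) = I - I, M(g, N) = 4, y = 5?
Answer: 19/450 ≈ 0.042222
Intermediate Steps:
k(I, q) = 0
D(C) = -5 - C² - 5*C (D(C) = 3 - ((C² + 5*C) + 8) = 3 - (8 + C² + 5*C) = 3 + (-8 - C² - 5*C) = -5 - C² - 5*C)
r(W) = W (r(W) = W + 0 = W)
r(D(-7))/((-50*9)) = (-5 - 1*(-7)² - 5*(-7))/((-50*9)) = (-5 - 1*49 + 35)/(-450) = (-5 - 49 + 35)*(-1/450) = -19*(-1/450) = 19/450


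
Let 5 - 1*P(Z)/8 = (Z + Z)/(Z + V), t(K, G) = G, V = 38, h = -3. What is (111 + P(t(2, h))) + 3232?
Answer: 118453/35 ≈ 3384.4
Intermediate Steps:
P(Z) = 40 - 16*Z/(38 + Z) (P(Z) = 40 - 8*(Z + Z)/(Z + 38) = 40 - 8*2*Z/(38 + Z) = 40 - 16*Z/(38 + Z))
(111 + P(t(2, h))) + 3232 = (111 + 8*(190 + 3*(-3))/(38 - 3)) + 3232 = (111 + 8*(190 - 9)/35) + 3232 = (111 + 8*(1/35)*181) + 3232 = (111 + 1448/35) + 3232 = 5333/35 + 3232 = 118453/35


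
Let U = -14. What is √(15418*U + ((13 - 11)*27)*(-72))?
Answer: 2*I*√54935 ≈ 468.76*I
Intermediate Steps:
√(15418*U + ((13 - 11)*27)*(-72)) = √(15418*(-14) + ((13 - 11)*27)*(-72)) = √(-215852 + (2*27)*(-72)) = √(-215852 + 54*(-72)) = √(-215852 - 3888) = √(-219740) = 2*I*√54935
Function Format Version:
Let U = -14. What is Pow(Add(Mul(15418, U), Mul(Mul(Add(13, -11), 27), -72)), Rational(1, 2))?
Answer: Mul(2, I, Pow(54935, Rational(1, 2))) ≈ Mul(468.76, I)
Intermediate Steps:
Pow(Add(Mul(15418, U), Mul(Mul(Add(13, -11), 27), -72)), Rational(1, 2)) = Pow(Add(Mul(15418, -14), Mul(Mul(Add(13, -11), 27), -72)), Rational(1, 2)) = Pow(Add(-215852, Mul(Mul(2, 27), -72)), Rational(1, 2)) = Pow(Add(-215852, Mul(54, -72)), Rational(1, 2)) = Pow(Add(-215852, -3888), Rational(1, 2)) = Pow(-219740, Rational(1, 2)) = Mul(2, I, Pow(54935, Rational(1, 2)))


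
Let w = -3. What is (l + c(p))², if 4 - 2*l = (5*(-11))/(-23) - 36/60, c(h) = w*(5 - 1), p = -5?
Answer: 1570009/13225 ≈ 118.72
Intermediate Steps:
c(h) = -12 (c(h) = -3*(5 - 1) = -3*4 = -12)
l = 127/115 (l = 2 - ((5*(-11))/(-23) - 36/60)/2 = 2 - (-55*(-1/23) - 36*1/60)/2 = 2 - (55/23 - ⅗)/2 = 2 - ½*206/115 = 2 - 103/115 = 127/115 ≈ 1.1043)
(l + c(p))² = (127/115 - 12)² = (-1253/115)² = 1570009/13225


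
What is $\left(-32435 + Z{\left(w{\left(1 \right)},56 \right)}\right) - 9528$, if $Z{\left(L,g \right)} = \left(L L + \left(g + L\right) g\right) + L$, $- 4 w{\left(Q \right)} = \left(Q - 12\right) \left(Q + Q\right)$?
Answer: $- \frac{153933}{4} \approx -38483.0$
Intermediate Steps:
$w{\left(Q \right)} = - \frac{Q \left(-12 + Q\right)}{2}$ ($w{\left(Q \right)} = - \frac{\left(Q - 12\right) \left(Q + Q\right)}{4} = - \frac{\left(-12 + Q\right) 2 Q}{4} = - \frac{2 Q \left(-12 + Q\right)}{4} = - \frac{Q \left(-12 + Q\right)}{2}$)
$Z{\left(L,g \right)} = L + L^{2} + g \left(L + g\right)$ ($Z{\left(L,g \right)} = \left(L^{2} + \left(L + g\right) g\right) + L = \left(L^{2} + g \left(L + g\right)\right) + L = L + L^{2} + g \left(L + g\right)$)
$\left(-32435 + Z{\left(w{\left(1 \right)},56 \right)}\right) - 9528 = \left(-32435 + \left(\frac{1}{2} \cdot 1 \left(12 - 1\right) + \left(\frac{1}{2} \cdot 1 \left(12 - 1\right)\right)^{2} + 56^{2} + \frac{1}{2} \cdot 1 \left(12 - 1\right) 56\right)\right) - 9528 = \left(-32435 + \left(\frac{1}{2} \cdot 1 \left(12 - 1\right) + \left(\frac{1}{2} \cdot 1 \left(12 - 1\right)\right)^{2} + 3136 + \frac{1}{2} \cdot 1 \left(12 - 1\right) 56\right)\right) - 9528 = \left(-32435 + \left(\frac{1}{2} \cdot 1 \cdot 11 + \left(\frac{1}{2} \cdot 1 \cdot 11\right)^{2} + 3136 + \frac{1}{2} \cdot 1 \cdot 11 \cdot 56\right)\right) - 9528 = \left(-32435 + \left(\frac{11}{2} + \left(\frac{11}{2}\right)^{2} + 3136 + \frac{11}{2} \cdot 56\right)\right) - 9528 = \left(-32435 + \left(\frac{11}{2} + \frac{121}{4} + 3136 + 308\right)\right) - 9528 = \left(-32435 + \frac{13919}{4}\right) - 9528 = - \frac{115821}{4} - 9528 = - \frac{153933}{4}$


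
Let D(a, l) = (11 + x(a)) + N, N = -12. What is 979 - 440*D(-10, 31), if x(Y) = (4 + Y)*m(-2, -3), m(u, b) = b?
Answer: -6501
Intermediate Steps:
x(Y) = -12 - 3*Y (x(Y) = (4 + Y)*(-3) = -12 - 3*Y)
D(a, l) = -13 - 3*a (D(a, l) = (11 + (-12 - 3*a)) - 12 = (-1 - 3*a) - 12 = -13 - 3*a)
979 - 440*D(-10, 31) = 979 - 440*(-13 - 3*(-10)) = 979 - 440*(-13 + 30) = 979 - 440*17 = 979 - 7480 = -6501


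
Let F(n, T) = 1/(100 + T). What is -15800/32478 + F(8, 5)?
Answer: -271087/568365 ≈ -0.47696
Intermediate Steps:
-15800/32478 + F(8, 5) = -15800/32478 + 1/(100 + 5) = -15800*1/32478 + 1/105 = -7900/16239 + 1/105 = -271087/568365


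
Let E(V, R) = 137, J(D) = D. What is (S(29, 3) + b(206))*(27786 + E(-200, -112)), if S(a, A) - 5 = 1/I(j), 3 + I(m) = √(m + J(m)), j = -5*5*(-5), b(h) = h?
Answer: 1419996242/241 + 139615*√10/241 ≈ 5.8939e+6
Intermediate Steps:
j = 125 (j = -25*(-5) = 125)
I(m) = -3 + √2*√m (I(m) = -3 + √(m + m) = -3 + √(2*m) = -3 + √2*√m)
S(a, A) = 5 + 1/(-3 + 5*√10) (S(a, A) = 5 + 1/(-3 + √2*√125) = 5 + 1/(-3 + √2*(5*√5)) = 5 + 1/(-3 + 5*√10))
(S(29, 3) + b(206))*(27786 + E(-200, -112)) = ((1208/241 + 5*√10/241) + 206)*(27786 + 137) = (50854/241 + 5*√10/241)*27923 = 1419996242/241 + 139615*√10/241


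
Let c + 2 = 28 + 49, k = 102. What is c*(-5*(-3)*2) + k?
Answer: 2352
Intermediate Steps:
c = 75 (c = -2 + (28 + 49) = -2 + 77 = 75)
c*(-5*(-3)*2) + k = 75*(-5*(-3)*2) + 102 = 75*(15*2) + 102 = 75*30 + 102 = 2250 + 102 = 2352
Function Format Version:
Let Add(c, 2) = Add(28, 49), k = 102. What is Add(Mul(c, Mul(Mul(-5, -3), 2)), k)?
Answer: 2352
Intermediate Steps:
c = 75 (c = Add(-2, Add(28, 49)) = Add(-2, 77) = 75)
Add(Mul(c, Mul(Mul(-5, -3), 2)), k) = Add(Mul(75, Mul(Mul(-5, -3), 2)), 102) = Add(Mul(75, Mul(15, 2)), 102) = Add(Mul(75, 30), 102) = Add(2250, 102) = 2352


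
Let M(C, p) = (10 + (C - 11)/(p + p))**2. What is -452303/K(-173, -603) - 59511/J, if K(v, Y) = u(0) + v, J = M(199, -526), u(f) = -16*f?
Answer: 768530893420/384745599 ≈ 1997.5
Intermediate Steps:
M(C, p) = (10 + (-11 + C)/(2*p))**2 (M(C, p) = (10 + (-11 + C)/((2*p)))**2 = (10 + (-11 + C)*(1/(2*p)))**2 = (10 + (-11 + C)/(2*p))**2)
J = 6671889/69169 (J = (1/4)*(-11 + 199 + 20*(-526))**2/(-526)**2 = (1/4)*(1/276676)*(-11 + 199 - 10520)**2 = (1/4)*(1/276676)*(-10332)**2 = (1/4)*(1/276676)*106750224 = 6671889/69169 ≈ 96.458)
K(v, Y) = v (K(v, Y) = -16*0 + v = 0 + v = v)
-452303/K(-173, -603) - 59511/J = -452303/(-173) - 59511/6671889/69169 = -452303*(-1/173) - 59511*69169/6671889 = 452303/173 - 1372105453/2223963 = 768530893420/384745599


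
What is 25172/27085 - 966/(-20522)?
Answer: 271371947/277919185 ≈ 0.97644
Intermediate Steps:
25172/27085 - 966/(-20522) = 25172*(1/27085) - 966*(-1/20522) = 25172/27085 + 483/10261 = 271371947/277919185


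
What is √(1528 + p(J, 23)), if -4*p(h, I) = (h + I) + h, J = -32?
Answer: √6153/2 ≈ 39.221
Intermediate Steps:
p(h, I) = -h/2 - I/4 (p(h, I) = -((h + I) + h)/4 = -((I + h) + h)/4 = -(I + 2*h)/4 = -h/2 - I/4)
√(1528 + p(J, 23)) = √(1528 + (-½*(-32) - ¼*23)) = √(1528 + (16 - 23/4)) = √(1528 + 41/4) = √(6153/4) = √6153/2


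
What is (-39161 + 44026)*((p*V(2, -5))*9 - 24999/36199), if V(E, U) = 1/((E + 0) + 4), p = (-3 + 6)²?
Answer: 4511679375/72398 ≈ 62318.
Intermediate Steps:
p = 9 (p = 3² = 9)
V(E, U) = 1/(4 + E) (V(E, U) = 1/(E + 4) = 1/(4 + E))
(-39161 + 44026)*((p*V(2, -5))*9 - 24999/36199) = (-39161 + 44026)*((9/(4 + 2))*9 - 24999/36199) = 4865*((9/6)*9 - 24999*1/36199) = 4865*((9*(⅙))*9 - 24999/36199) = 4865*((3/2)*9 - 24999/36199) = 4865*(27/2 - 24999/36199) = 4865*(927375/72398) = 4511679375/72398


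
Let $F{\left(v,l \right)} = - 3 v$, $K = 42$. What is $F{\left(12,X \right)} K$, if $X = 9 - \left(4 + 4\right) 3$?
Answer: $-1512$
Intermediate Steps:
$X = -15$ ($X = 9 - 8 \cdot 3 = 9 - 24 = -15$)
$F{\left(12,X \right)} K = \left(-3\right) 12 \cdot 42 = \left(-36\right) 42 = -1512$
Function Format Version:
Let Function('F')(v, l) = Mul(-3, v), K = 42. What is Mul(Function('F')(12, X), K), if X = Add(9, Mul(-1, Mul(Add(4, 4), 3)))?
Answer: -1512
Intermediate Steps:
X = -15 (X = Add(9, Mul(-1, Mul(8, 3))) = Add(9, Mul(-1, 24)) = Add(9, -24) = -15)
Mul(Function('F')(12, X), K) = Mul(Mul(-3, 12), 42) = Mul(-36, 42) = -1512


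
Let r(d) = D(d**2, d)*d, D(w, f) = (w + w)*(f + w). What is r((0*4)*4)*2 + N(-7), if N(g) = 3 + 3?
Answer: 6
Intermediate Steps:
N(g) = 6
D(w, f) = 2*w*(f + w) (D(w, f) = (2*w)*(f + w) = 2*w*(f + w))
r(d) = 2*d**3*(d + d**2) (r(d) = (2*d**2*(d + d**2))*d = 2*d**3*(d + d**2))
r((0*4)*4)*2 + N(-7) = (2*((0*4)*4)**4*(1 + (0*4)*4))*2 + 6 = (2*(0*4)**4*(1 + 0*4))*2 + 6 = (2*0**4*(1 + 0))*2 + 6 = (2*0*1)*2 + 6 = 0*2 + 6 = 0 + 6 = 6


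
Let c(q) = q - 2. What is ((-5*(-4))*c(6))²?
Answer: 6400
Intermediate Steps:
c(q) = -2 + q
((-5*(-4))*c(6))² = ((-5*(-4))*(-2 + 6))² = (20*4)² = 80² = 6400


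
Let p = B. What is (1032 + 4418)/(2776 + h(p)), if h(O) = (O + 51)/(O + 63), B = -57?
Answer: 218/111 ≈ 1.9640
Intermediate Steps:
p = -57
h(O) = (51 + O)/(63 + O)
(1032 + 4418)/(2776 + h(p)) = (1032 + 4418)/(2776 + (51 - 57)/(63 - 57)) = 5450/(2776 - 6/6) = 5450/(2776 + (⅙)*(-6)) = 5450/(2776 - 1) = 5450/2775 = 5450*(1/2775) = 218/111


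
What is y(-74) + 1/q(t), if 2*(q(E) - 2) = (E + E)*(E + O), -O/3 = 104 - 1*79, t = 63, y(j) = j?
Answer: -55797/754 ≈ -74.001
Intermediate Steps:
O = -75 (O = -3*(104 - 1*79) = -3*(104 - 79) = -3*25 = -75)
q(E) = 2 + E*(-75 + E) (q(E) = 2 + ((E + E)*(E - 75))/2 = 2 + ((2*E)*(-75 + E))/2 = 2 + (2*E*(-75 + E))/2 = 2 + E*(-75 + E))
y(-74) + 1/q(t) = -74 + 1/(2 + 63**2 - 75*63) = -74 + 1/(2 + 3969 - 4725) = -74 + 1/(-754) = -74 - 1/754 = -55797/754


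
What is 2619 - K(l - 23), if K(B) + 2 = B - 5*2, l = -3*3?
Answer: 2663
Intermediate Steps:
l = -9
K(B) = -12 + B (K(B) = -2 + (B - 5*2) = -2 + (B - 10) = -2 + (-10 + B) = -12 + B)
2619 - K(l - 23) = 2619 - (-12 + (-9 - 23)) = 2619 - (-12 - 32) = 2619 - 1*(-44) = 2619 + 44 = 2663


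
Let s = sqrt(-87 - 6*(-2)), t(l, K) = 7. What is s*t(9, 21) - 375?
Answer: -375 + 35*I*sqrt(3) ≈ -375.0 + 60.622*I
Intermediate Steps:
s = 5*I*sqrt(3) (s = sqrt(-87 + 12) = sqrt(-75) = 5*I*sqrt(3) ≈ 8.6602*I)
s*t(9, 21) - 375 = (5*I*sqrt(3))*7 - 375 = 35*I*sqrt(3) - 375 = -375 + 35*I*sqrt(3)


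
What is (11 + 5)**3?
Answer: 4096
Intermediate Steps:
(11 + 5)**3 = 16**3 = 4096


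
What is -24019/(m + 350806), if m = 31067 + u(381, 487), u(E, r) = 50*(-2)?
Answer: -24019/381773 ≈ -0.062914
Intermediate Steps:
u(E, r) = -100
m = 30967 (m = 31067 - 100 = 30967)
-24019/(m + 350806) = -24019/(30967 + 350806) = -24019/381773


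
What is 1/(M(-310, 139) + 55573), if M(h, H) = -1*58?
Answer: 1/55515 ≈ 1.8013e-5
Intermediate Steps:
M(h, H) = -58
1/(M(-310, 139) + 55573) = 1/(-58 + 55573) = 1/55515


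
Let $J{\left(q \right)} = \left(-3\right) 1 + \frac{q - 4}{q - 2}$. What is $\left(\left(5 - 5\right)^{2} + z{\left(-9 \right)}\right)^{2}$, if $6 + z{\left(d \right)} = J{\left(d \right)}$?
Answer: $\frac{7396}{121} \approx 61.124$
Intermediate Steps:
$J{\left(q \right)} = -3 + \frac{-4 + q}{-2 + q}$
$z{\left(d \right)} = -6 + \frac{2 \left(1 - d\right)}{-2 + d}$
$\left(\left(5 - 5\right)^{2} + z{\left(-9 \right)}\right)^{2} = \left(\left(5 - 5\right)^{2} + \frac{2 \left(7 - -36\right)}{-2 - 9}\right)^{2} = \left(0^{2} + \frac{2 \left(7 + 36\right)}{-11}\right)^{2} = \left(0 + 2 \left(- \frac{1}{11}\right) 43\right)^{2} = \left(0 - \frac{86}{11}\right)^{2} = \left(- \frac{86}{11}\right)^{2} = \frac{7396}{121}$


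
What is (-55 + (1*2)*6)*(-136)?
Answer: 5848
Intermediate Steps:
(-55 + (1*2)*6)*(-136) = (-55 + 2*6)*(-136) = (-55 + 12)*(-136) = -43*(-136) = 5848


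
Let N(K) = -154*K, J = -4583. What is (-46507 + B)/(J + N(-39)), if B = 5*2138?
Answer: -35817/1423 ≈ -25.170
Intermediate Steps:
B = 10690
(-46507 + B)/(J + N(-39)) = (-46507 + 10690)/(-4583 - 154*(-39)) = -35817/(-4583 + 6006) = -35817/1423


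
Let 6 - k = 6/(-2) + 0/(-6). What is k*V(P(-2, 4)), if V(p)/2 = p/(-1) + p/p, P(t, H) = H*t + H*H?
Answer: -126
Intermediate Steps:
P(t, H) = H² + H*t (P(t, H) = H*t + H² = H² + H*t)
V(p) = 2 - 2*p (V(p) = 2*(p/(-1) + p/p) = 2*(p*(-1) + 1) = 2*(-p + 1) = 2*(1 - p) = 2 - 2*p)
k = 9 (k = 6 - (6/(-2) + 0/(-6)) = 6 - (6*(-½) + 0*(-⅙)) = 6 - (-3 + 0) = 6 - 1*(-3) = 6 + 3 = 9)
k*V(P(-2, 4)) = 9*(2 - 8*(4 - 2)) = 9*(2 - 8*2) = 9*(2 - 2*8) = 9*(2 - 16) = 9*(-14) = -126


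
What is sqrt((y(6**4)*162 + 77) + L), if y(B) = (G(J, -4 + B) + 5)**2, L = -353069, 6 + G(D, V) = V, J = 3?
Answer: sqrt(269649330) ≈ 16421.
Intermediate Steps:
G(D, V) = -6 + V
y(B) = (-5 + B)**2 (y(B) = ((-6 + (-4 + B)) + 5)**2 = ((-10 + B) + 5)**2 = (-5 + B)**2)
sqrt((y(6**4)*162 + 77) + L) = sqrt(((-5 + 6**4)**2*162 + 77) - 353069) = sqrt(((-5 + 1296)**2*162 + 77) - 353069) = sqrt((1291**2*162 + 77) - 353069) = sqrt((1666681*162 + 77) - 353069) = sqrt((270002322 + 77) - 353069) = sqrt(270002399 - 353069) = sqrt(269649330)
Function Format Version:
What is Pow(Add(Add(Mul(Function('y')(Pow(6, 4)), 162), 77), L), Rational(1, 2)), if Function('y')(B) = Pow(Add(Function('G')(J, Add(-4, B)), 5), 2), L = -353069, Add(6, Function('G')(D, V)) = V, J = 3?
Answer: Pow(269649330, Rational(1, 2)) ≈ 16421.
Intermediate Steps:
Function('G')(D, V) = Add(-6, V)
Function('y')(B) = Pow(Add(-5, B), 2) (Function('y')(B) = Pow(Add(Add(-6, Add(-4, B)), 5), 2) = Pow(Add(Add(-10, B), 5), 2) = Pow(Add(-5, B), 2))
Pow(Add(Add(Mul(Function('y')(Pow(6, 4)), 162), 77), L), Rational(1, 2)) = Pow(Add(Add(Mul(Pow(Add(-5, Pow(6, 4)), 2), 162), 77), -353069), Rational(1, 2)) = Pow(Add(Add(Mul(Pow(Add(-5, 1296), 2), 162), 77), -353069), Rational(1, 2)) = Pow(Add(Add(Mul(Pow(1291, 2), 162), 77), -353069), Rational(1, 2)) = Pow(Add(Add(Mul(1666681, 162), 77), -353069), Rational(1, 2)) = Pow(Add(Add(270002322, 77), -353069), Rational(1, 2)) = Pow(Add(270002399, -353069), Rational(1, 2)) = Pow(269649330, Rational(1, 2))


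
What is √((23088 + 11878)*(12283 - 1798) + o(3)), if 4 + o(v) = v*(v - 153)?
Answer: 2*√91654514 ≈ 19147.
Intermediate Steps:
o(v) = -4 + v*(-153 + v) (o(v) = -4 + v*(v - 153) = -4 + v*(-153 + v))
√((23088 + 11878)*(12283 - 1798) + o(3)) = √((23088 + 11878)*(12283 - 1798) + (-4 + 3² - 153*3)) = √(34966*10485 + (-4 + 9 - 459)) = √(366618510 - 454) = √366618056 = 2*√91654514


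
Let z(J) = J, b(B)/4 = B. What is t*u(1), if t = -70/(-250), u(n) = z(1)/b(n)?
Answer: 7/100 ≈ 0.070000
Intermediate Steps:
b(B) = 4*B
u(n) = 1/(4*n)
t = 7/25 (t = -70*(-1/250) = 7/25 ≈ 0.28000)
t*u(1) = 7*((1/4)/1)/25 = 7*((1/4)*1)/25 = (7/25)*(1/4) = 7/100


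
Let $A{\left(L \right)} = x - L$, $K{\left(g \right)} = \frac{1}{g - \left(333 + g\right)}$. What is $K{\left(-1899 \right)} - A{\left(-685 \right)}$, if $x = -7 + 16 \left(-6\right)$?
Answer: $- \frac{193807}{333} \approx -582.0$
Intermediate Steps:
$K{\left(g \right)} = - \frac{1}{333}$ ($K{\left(g \right)} = \frac{1}{-333} = - \frac{1}{333}$)
$x = -103$ ($x = -7 - 96 = -103$)
$A{\left(L \right)} = -103 - L$
$K{\left(-1899 \right)} - A{\left(-685 \right)} = - \frac{1}{333} - \left(-103 - -685\right) = - \frac{1}{333} - \left(-103 + 685\right) = - \frac{1}{333} - 582 = - \frac{193807}{333}$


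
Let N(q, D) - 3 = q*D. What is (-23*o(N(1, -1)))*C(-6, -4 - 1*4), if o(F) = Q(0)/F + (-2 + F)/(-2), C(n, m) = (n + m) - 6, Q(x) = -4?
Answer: -920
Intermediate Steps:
C(n, m) = -6 + m + n (C(n, m) = (m + n) - 6 = -6 + m + n)
N(q, D) = 3 + D*q (N(q, D) = 3 + q*D = 3 + D*q)
o(F) = 1 - 4/F - F/2 (o(F) = -4/F + (-2 + F)/(-2) = -4/F + (-2 + F)*(-½) = -4/F + (1 - F/2) = 1 - 4/F - F/2)
(-23*o(N(1, -1)))*C(-6, -4 - 1*4) = (-23*(1 - 4/(3 - 1*1) - (3 - 1*1)/2))*(-6 + (-4 - 1*4) - 6) = (-23*(1 - 4/(3 - 1) - (3 - 1)/2))*(-6 + (-4 - 4) - 6) = (-23*(1 - 4/2 - ½*2))*(-6 - 8 - 6) = -23*(1 - 4*½ - 1)*(-20) = -23*(1 - 2 - 1)*(-20) = -23*(-2)*(-20) = 46*(-20) = -920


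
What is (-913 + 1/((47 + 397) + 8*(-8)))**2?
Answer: 120366669721/144400 ≈ 8.3356e+5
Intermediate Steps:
(-913 + 1/((47 + 397) + 8*(-8)))**2 = (-913 + 1/(444 - 64))**2 = (-913 + 1/380)**2 = (-346939/380)**2 = 120366669721/144400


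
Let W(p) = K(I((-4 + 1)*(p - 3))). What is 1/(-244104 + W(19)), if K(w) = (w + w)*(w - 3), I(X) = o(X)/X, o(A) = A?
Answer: -1/244108 ≈ -4.0965e-6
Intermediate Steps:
I(X) = 1 (I(X) = X/X = 1)
K(w) = 2*w*(-3 + w) (K(w) = (2*w)*(-3 + w) = 2*w*(-3 + w))
W(p) = -4 (W(p) = 2*1*(-3 + 1) = 2*1*(-2) = -4)
1/(-244104 + W(19)) = 1/(-244104 - 4) = 1/(-244108) = -1/244108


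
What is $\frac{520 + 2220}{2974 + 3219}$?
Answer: $\frac{2740}{6193} \approx 0.44243$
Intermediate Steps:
$\frac{520 + 2220}{2974 + 3219} = \frac{2740}{6193}$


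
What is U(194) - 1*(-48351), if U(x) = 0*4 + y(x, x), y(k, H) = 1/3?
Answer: 145054/3 ≈ 48351.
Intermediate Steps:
y(k, H) = ⅓
U(x) = ⅓ (U(x) = 0*4 + ⅓ = 0 + ⅓ = ⅓)
U(194) - 1*(-48351) = ⅓ - 1*(-48351) = ⅓ + 48351 = 145054/3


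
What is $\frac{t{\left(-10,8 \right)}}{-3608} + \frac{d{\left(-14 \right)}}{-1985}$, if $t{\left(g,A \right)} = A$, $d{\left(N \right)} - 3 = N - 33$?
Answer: $\frac{17859}{895235} \approx 0.019949$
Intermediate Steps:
$d{\left(N \right)} = -30 + N$ ($d{\left(N \right)} = 3 + \left(N - 33\right) = 3 + \left(-33 + N\right) = -30 + N$)
$\frac{t{\left(-10,8 \right)}}{-3608} + \frac{d{\left(-14 \right)}}{-1985} = \frac{8}{-3608} + \frac{-30 - 14}{-1985} = 8 \left(- \frac{1}{3608}\right) - - \frac{44}{1985} = - \frac{1}{451} + \frac{44}{1985} = \frac{17859}{895235}$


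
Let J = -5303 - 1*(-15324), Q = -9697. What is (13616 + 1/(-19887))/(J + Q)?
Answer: 270781391/6443388 ≈ 42.025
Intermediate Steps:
J = 10021 (J = -5303 + 15324 = 10021)
(13616 + 1/(-19887))/(J + Q) = (13616 + 1/(-19887))/(10021 - 9697) = (13616 - 1/19887)/324 = (270781391/19887)*(1/324) = 270781391/6443388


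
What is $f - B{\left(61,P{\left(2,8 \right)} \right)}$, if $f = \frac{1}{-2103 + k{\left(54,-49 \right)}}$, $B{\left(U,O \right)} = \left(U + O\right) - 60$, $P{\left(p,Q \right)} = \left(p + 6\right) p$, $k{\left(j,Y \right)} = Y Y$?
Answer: $- \frac{5065}{298} \approx -16.997$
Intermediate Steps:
$k{\left(j,Y \right)} = Y^{2}$
$P{\left(p,Q \right)} = p \left(6 + p\right)$ ($P{\left(p,Q \right)} = \left(6 + p\right) p = p \left(6 + p\right)$)
$B{\left(U,O \right)} = -60 + O + U$ ($B{\left(U,O \right)} = \left(O + U\right) - 60 = -60 + O + U$)
$f = \frac{1}{298}$ ($f = \frac{1}{-2103 + \left(-49\right)^{2}} = \frac{1}{-2103 + 2401} = \frac{1}{298} \approx 0.0033557$)
$f - B{\left(61,P{\left(2,8 \right)} \right)} = \frac{1}{298} - \left(-60 + 2 \left(6 + 2\right) + 61\right) = \frac{1}{298} - \left(-60 + 2 \cdot 8 + 61\right) = \frac{1}{298} - \left(-60 + 16 + 61\right) = \frac{1}{298} - 17 = - \frac{5065}{298}$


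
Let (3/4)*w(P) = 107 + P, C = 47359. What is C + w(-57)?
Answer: 142277/3 ≈ 47426.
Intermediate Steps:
w(P) = 428/3 + 4*P/3 (w(P) = 4*(107 + P)/3 = 428/3 + 4*P/3)
C + w(-57) = 47359 + (428/3 + (4/3)*(-57)) = 47359 + (428/3 - 76) = 47359 + 200/3 = 142277/3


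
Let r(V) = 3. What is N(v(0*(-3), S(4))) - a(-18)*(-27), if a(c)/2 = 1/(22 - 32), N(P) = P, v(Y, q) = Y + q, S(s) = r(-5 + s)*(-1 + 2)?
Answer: -12/5 ≈ -2.4000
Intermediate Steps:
S(s) = 3 (S(s) = 3*(-1 + 2) = 3*1 = 3)
a(c) = -⅕ (a(c) = 2/(22 - 32) = 2/(-10) = 2*(-⅒) = -⅕)
N(v(0*(-3), S(4))) - a(-18)*(-27) = (0*(-3) + 3) - (-1)*(-27)/5 = (0 + 3) - 1*27/5 = 3 - 27/5 = -12/5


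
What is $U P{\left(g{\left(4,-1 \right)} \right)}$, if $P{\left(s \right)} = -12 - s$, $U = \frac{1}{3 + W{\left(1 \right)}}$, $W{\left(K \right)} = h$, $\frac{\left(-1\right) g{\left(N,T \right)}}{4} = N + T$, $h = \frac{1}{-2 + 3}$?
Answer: $0$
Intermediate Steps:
$h = 1$ ($h = 1^{-1} = 1$)
$g{\left(N,T \right)} = - 4 N - 4 T$ ($g{\left(N,T \right)} = - 4 \left(N + T\right) = - 4 N - 4 T$)
$W{\left(K \right)} = 1$
$U = \frac{1}{4}$ ($U = \frac{1}{3 + 1} = \frac{1}{4} \approx 0.25$)
$U P{\left(g{\left(4,-1 \right)} \right)} = \frac{-12 - \left(\left(-4\right) 4 - -4\right)}{4} = \frac{-12 - \left(-16 + 4\right)}{4} = \frac{-12 - -12}{4} = \frac{-12 + 12}{4} = \frac{1}{4} \cdot 0 = 0$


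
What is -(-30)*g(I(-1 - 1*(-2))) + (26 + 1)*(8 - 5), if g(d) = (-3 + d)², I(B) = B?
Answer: 201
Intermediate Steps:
-(-30)*g(I(-1 - 1*(-2))) + (26 + 1)*(8 - 5) = -(-30)*(-3 + (-1 - 1*(-2)))² + (26 + 1)*(8 - 5) = -(-30)*(-3 + (-1 + 2))² + 27*3 = -(-30)*(-3 + 1)² + 81 = -(-30)*(-2)² + 81 = -(-30)*4 + 81 = -30*(-4) + 81 = 120 + 81 = 201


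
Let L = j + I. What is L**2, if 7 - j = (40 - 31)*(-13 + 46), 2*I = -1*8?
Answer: 86436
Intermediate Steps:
I = -4 (I = (-1*8)/2 = (1/2)*(-8) = -4)
j = -290 (j = 7 - (40 - 31)*(-13 + 46) = 7 - 9*33 = 7 - 1*297 = 7 - 297 = -290)
L = -294 (L = -290 - 4 = -294)
L**2 = (-294)**2 = 86436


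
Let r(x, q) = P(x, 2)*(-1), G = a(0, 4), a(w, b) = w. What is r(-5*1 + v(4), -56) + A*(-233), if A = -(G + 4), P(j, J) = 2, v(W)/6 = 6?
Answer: 930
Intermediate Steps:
v(W) = 36 (v(W) = 6*6 = 36)
G = 0
A = -4 (A = -(0 + 4) = -1*4 = -4)
r(x, q) = -2 (r(x, q) = 2*(-1) = -2)
r(-5*1 + v(4), -56) + A*(-233) = -2 - 4*(-233) = -2 + 932 = 930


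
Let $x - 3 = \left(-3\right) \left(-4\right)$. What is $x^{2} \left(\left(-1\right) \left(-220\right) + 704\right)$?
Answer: $207900$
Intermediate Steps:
$x = 15$ ($x = 3 - -12 = 3 + 12 = 15$)
$x^{2} \left(\left(-1\right) \left(-220\right) + 704\right) = 15^{2} \left(\left(-1\right) \left(-220\right) + 704\right) = 225 \left(220 + 704\right) = 225 \cdot 924 = 207900$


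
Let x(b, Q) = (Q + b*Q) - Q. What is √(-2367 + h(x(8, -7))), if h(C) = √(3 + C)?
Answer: √(-2367 + I*√53) ≈ 0.07482 + 48.652*I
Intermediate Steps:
x(b, Q) = Q*b (x(b, Q) = (Q + Q*b) - Q = Q*b)
√(-2367 + h(x(8, -7))) = √(-2367 + √(3 - 7*8)) = √(-2367 + √(3 - 56)) = √(-2367 + √(-53)) = √(-2367 + I*√53)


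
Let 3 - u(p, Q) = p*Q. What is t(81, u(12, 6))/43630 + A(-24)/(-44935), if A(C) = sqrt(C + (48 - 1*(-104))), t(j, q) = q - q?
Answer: -8*sqrt(2)/44935 ≈ -0.00025178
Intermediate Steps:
u(p, Q) = 3 - Q*p (u(p, Q) = 3 - p*Q = 3 - Q*p)
t(j, q) = 0
A(C) = sqrt(152 + C) (A(C) = sqrt(C + (48 + 104)) = sqrt(C + 152) = sqrt(152 + C))
t(81, u(12, 6))/43630 + A(-24)/(-44935) = 0/43630 + sqrt(152 - 24)/(-44935) = 0*(1/43630) + sqrt(128)*(-1/44935) = 0 + (8*sqrt(2))*(-1/44935) = 0 - 8*sqrt(2)/44935 = -8*sqrt(2)/44935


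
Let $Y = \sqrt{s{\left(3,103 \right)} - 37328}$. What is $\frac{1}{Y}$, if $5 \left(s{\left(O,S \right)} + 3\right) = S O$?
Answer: $- \frac{i \sqrt{931730}}{186346} \approx - 0.0051799 i$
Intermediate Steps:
$s{\left(O,S \right)} = -3 + \frac{O S}{5}$ ($s{\left(O,S \right)} = -3 + \frac{S O}{5} = -3 + \frac{O S}{5}$)
$Y = \frac{i \sqrt{931730}}{5}$ ($Y = \sqrt{\left(-3 + \frac{1}{5} \cdot 3 \cdot 103\right) - 37328} = \sqrt{\left(-3 + \frac{309}{5}\right) - 37328} = \sqrt{\frac{294}{5} - 37328} = \sqrt{- \frac{186346}{5}} = \frac{i \sqrt{931730}}{5} \approx 193.05 i$)
$\frac{1}{Y} = \frac{1}{\frac{1}{5} i \sqrt{931730}} = - \frac{i \sqrt{931730}}{186346}$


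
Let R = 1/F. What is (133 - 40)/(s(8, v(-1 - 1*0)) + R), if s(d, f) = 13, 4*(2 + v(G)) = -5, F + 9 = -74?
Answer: 7719/1078 ≈ 7.1605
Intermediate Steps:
F = -83 (F = -9 - 74 = -83)
v(G) = -13/4 (v(G) = -2 + (¼)*(-5) = -2 - 5/4 = -13/4)
R = -1/83 (R = 1/(-83) = -1/83 ≈ -0.012048)
(133 - 40)/(s(8, v(-1 - 1*0)) + R) = (133 - 40)/(13 - 1/83) = 93/(1078/83) = (83/1078)*93 = 7719/1078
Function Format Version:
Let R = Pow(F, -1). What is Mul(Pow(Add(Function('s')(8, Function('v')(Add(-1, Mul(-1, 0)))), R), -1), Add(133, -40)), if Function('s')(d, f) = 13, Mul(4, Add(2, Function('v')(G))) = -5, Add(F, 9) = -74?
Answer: Rational(7719, 1078) ≈ 7.1605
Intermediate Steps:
F = -83 (F = Add(-9, -74) = -83)
Function('v')(G) = Rational(-13, 4) (Function('v')(G) = Add(-2, Mul(Rational(1, 4), -5)) = Add(-2, Rational(-5, 4)) = Rational(-13, 4))
R = Rational(-1, 83) (R = Pow(-83, -1) = Rational(-1, 83) ≈ -0.012048)
Mul(Pow(Add(Function('s')(8, Function('v')(Add(-1, Mul(-1, 0)))), R), -1), Add(133, -40)) = Mul(Pow(Add(13, Rational(-1, 83)), -1), Add(133, -40)) = Mul(Pow(Rational(1078, 83), -1), 93) = Mul(Rational(83, 1078), 93) = Rational(7719, 1078)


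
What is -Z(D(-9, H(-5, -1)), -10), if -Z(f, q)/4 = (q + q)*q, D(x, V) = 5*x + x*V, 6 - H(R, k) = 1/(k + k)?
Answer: 800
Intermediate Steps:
H(R, k) = 6 - 1/(2*k) (H(R, k) = 6 - 1/(k + k) = 6 - 1/(2*k))
D(x, V) = 5*x + V*x
Z(f, q) = -8*q² (Z(f, q) = -4*(q + q)*q = -4*2*q*q = -8*q²)
-Z(D(-9, H(-5, -1)), -10) = -(-8)*(-10)² = -(-8)*100 = -1*(-800) = 800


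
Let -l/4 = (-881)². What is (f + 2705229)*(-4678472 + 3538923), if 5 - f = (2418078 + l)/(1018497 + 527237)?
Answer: -2382553584563988389/772867 ≈ -3.0827e+12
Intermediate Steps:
l = -3104644 (l = -4*(-881)² = -4*776161 = -3104644)
f = 4207618/772867 (f = 5 - (2418078 - 3104644)/(1018497 + 527237) = 5 - (-686566)/1545734 = 5 - 1*(-343283/772867) = 5 + 343283/772867 = 4207618/772867 ≈ 5.4442)
(f + 2705229)*(-4678472 + 3538923) = (4207618/772867 + 2705229)*(-4678472 + 3538923) = (2090786429161/772867)*(-1139549) = -2382553584563988389/772867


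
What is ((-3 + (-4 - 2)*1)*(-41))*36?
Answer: 13284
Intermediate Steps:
((-3 + (-4 - 2)*1)*(-41))*36 = ((-3 - 6*1)*(-41))*36 = ((-3 - 6)*(-41))*36 = -9*(-41)*36 = 369*36 = 13284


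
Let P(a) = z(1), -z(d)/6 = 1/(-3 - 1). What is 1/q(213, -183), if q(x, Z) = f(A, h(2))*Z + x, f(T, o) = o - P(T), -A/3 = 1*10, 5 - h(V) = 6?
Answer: 2/1341 ≈ 0.0014914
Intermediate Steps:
h(V) = -1 (h(V) = 5 - 1*6 = 5 - 6 = -1)
z(d) = 3/2 (z(d) = -6/(-3 - 1) = -6/(-4) = -6*(-1/4) = 3/2)
P(a) = 3/2
A = -30 (A = -3*10 = -30)
f(T, o) = -3/2 + o (f(T, o) = o - 1*3/2 = o - 3/2 = -3/2 + o)
q(x, Z) = x - 5*Z/2 (q(x, Z) = (-3/2 - 1)*Z + x = -5*Z/2 + x = x - 5*Z/2)
1/q(213, -183) = 1/(213 - 5/2*(-183)) = 1/(213 + 915/2) = 1/(1341/2) = 2/1341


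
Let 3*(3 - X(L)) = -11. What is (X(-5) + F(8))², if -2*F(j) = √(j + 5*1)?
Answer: 1717/36 - 20*√13/3 ≈ 23.657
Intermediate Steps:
F(j) = -√(5 + j)/2 (F(j) = -√(j + 5*1)/2 = -√(j + 5)/2 = -√(5 + j)/2)
X(L) = 20/3 (X(L) = 3 - ⅓*(-11) = 3 + 11/3 = 20/3)
(X(-5) + F(8))² = (20/3 - √(5 + 8)/2)² = (20/3 - √13/2)²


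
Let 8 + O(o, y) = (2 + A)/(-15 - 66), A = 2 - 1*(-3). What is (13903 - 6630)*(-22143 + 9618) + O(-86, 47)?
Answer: -7378640980/81 ≈ -9.1094e+7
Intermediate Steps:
A = 5 (A = 2 + 3 = 5)
O(o, y) = -655/81 (O(o, y) = -8 + (2 + 5)/(-15 - 66) = -8 + 7/(-81) = -8 + 7*(-1/81) = -8 - 7/81 = -655/81)
(13903 - 6630)*(-22143 + 9618) + O(-86, 47) = (13903 - 6630)*(-22143 + 9618) - 655/81 = 7273*(-12525) - 655/81 = -91094325 - 655/81 = -7378640980/81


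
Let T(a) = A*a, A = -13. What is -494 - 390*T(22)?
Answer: 111046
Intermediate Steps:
T(a) = -13*a
-494 - 390*T(22) = -494 - (-5070)*22 = -494 - 390*(-286) = -494 + 111540 = 111046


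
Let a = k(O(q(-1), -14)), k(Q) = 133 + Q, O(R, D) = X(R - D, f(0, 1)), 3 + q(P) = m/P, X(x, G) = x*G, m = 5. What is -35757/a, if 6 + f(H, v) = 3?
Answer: -35757/115 ≈ -310.93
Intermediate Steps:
f(H, v) = -3 (f(H, v) = -6 + 3 = -3)
X(x, G) = G*x
q(P) = -3 + 5/P
O(R, D) = -3*R + 3*D (O(R, D) = -3*(R - D) = -3*R + 3*D)
a = 115 (a = 133 + (-3*(-3 + 5/(-1)) + 3*(-14)) = 133 + (-3*(-3 + 5*(-1)) - 42) = 133 + (-3*(-3 - 5) - 42) = 133 + (-3*(-8) - 42) = 133 + (24 - 42) = 133 - 18 = 115)
-35757/a = -35757/115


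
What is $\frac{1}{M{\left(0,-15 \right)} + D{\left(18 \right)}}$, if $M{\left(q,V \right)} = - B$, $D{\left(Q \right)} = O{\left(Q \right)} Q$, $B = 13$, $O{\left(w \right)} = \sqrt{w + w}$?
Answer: $\frac{1}{95} \approx 0.010526$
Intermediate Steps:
$O{\left(w \right)} = \sqrt{2} \sqrt{w}$ ($O{\left(w \right)} = \sqrt{2 w} = \sqrt{2} \sqrt{w}$)
$D{\left(Q \right)} = \sqrt{2} Q^{\frac{3}{2}}$ ($D{\left(Q \right)} = \sqrt{2} \sqrt{Q} Q = \sqrt{2} Q^{\frac{3}{2}}$)
$M{\left(q,V \right)} = -13$ ($M{\left(q,V \right)} = \left(-1\right) 13 = -13$)
$\frac{1}{M{\left(0,-15 \right)} + D{\left(18 \right)}} = \frac{1}{-13 + \sqrt{2} \cdot 18^{\frac{3}{2}}} = \frac{1}{-13 + \sqrt{2} \cdot 54 \sqrt{2}} = \frac{1}{-13 + 108} = \frac{1}{95}$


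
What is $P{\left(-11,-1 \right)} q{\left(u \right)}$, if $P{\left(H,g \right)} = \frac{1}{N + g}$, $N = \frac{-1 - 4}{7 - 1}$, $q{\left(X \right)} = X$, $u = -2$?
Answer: $\frac{12}{11} \approx 1.0909$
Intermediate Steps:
$N = - \frac{5}{6} \approx -0.83333$
$P{\left(H,g \right)} = \frac{1}{- \frac{5}{6} + g}$
$P{\left(-11,-1 \right)} q{\left(u \right)} = \frac{6}{-5 + 6 \left(-1\right)} \left(-2\right) = \frac{6}{-5 - 6} \left(-2\right) = \frac{6}{-11} \left(-2\right) = 6 \left(- \frac{1}{11}\right) \left(-2\right) = \left(- \frac{6}{11}\right) \left(-2\right) = \frac{12}{11}$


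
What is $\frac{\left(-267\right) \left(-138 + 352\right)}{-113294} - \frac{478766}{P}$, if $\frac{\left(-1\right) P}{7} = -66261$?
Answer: $- \frac{13869584039}{26274408069} \approx -0.52787$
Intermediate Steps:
$P = 463827$ ($P = \left(-7\right) \left(-66261\right) = 463827$)
$\frac{\left(-267\right) \left(-138 + 352\right)}{-113294} - \frac{478766}{P} = \frac{\left(-267\right) \left(-138 + 352\right)}{-113294} - \frac{478766}{463827} = \left(-267\right) 214 \left(- \frac{1}{113294}\right) - \frac{478766}{463827} = \left(-57138\right) \left(- \frac{1}{113294}\right) - \frac{478766}{463827} = \frac{28569}{56647} - \frac{478766}{463827} = - \frac{13869584039}{26274408069}$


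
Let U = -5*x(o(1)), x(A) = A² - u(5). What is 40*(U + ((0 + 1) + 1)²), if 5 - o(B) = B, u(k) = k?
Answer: -2040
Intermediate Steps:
o(B) = 5 - B
x(A) = -5 + A² (x(A) = A² - 1*5 = A² - 5 = -5 + A²)
U = -55 (U = -5*(-5 + (5 - 1*1)²) = -5*(-5 + (5 - 1)²) = -5*(-5 + 4²) = -5*(-5 + 16) = -5*11 = -55)
40*(U + ((0 + 1) + 1)²) = 40*(-55 + ((0 + 1) + 1)²) = 40*(-55 + (1 + 1)²) = 40*(-55 + 2²) = 40*(-55 + 4) = 40*(-51) = -2040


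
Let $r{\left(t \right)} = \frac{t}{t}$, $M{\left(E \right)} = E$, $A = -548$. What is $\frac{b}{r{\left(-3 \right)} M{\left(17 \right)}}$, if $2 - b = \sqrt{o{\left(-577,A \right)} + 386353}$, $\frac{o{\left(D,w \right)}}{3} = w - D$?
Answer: $\frac{2}{17} - \frac{2 \sqrt{96610}}{17} \approx -36.45$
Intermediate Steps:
$r{\left(t \right)} = 1$
$o{\left(D,w \right)} = - 3 D + 3 w$ ($o{\left(D,w \right)} = 3 \left(w - D\right) = - 3 D + 3 w$)
$b = 2 - 2 \sqrt{96610}$ ($b = 2 - \sqrt{\left(\left(-3\right) \left(-577\right) + 3 \left(-548\right)\right) + 386353} = 2 - \sqrt{\left(1731 - 1644\right) + 386353} = 2 - \sqrt{87 + 386353} = 2 - \sqrt{386440} = 2 - 2 \sqrt{96610} \approx -619.64$)
$\frac{b}{r{\left(-3 \right)} M{\left(17 \right)}} = \frac{2 - 2 \sqrt{96610}}{1 \cdot 17} = \frac{2 - 2 \sqrt{96610}}{17} = \left(2 - 2 \sqrt{96610}\right) \frac{1}{17} = \frac{2}{17} - \frac{2 \sqrt{96610}}{17}$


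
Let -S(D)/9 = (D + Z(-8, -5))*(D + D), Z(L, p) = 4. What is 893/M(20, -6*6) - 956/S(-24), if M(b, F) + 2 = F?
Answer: -50521/2160 ≈ -23.389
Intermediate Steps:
M(b, F) = -2 + F
S(D) = -18*D*(4 + D) (S(D) = -9*(D + 4)*(D + D) = -9*(4 + D)*2*D = -18*D*(4 + D))
893/M(20, -6*6) - 956/S(-24) = 893/(-2 - 6*6) - 956*1/(432*(4 - 24)) = 893/(-2 - 36) - 956/((-18*(-24)*(-20))) = 893/(-38) - 956/(-8640) = 893*(-1/38) - 956*(-1/8640) = -47/2 + 239/2160 = -50521/2160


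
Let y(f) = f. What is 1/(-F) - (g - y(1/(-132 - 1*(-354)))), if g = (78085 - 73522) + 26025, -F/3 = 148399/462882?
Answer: -1007674350197/32944578 ≈ -30587.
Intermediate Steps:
F = -148399/154294 (F = -445197/462882 = -3*148399/462882 = -148399/154294 ≈ -0.96179)
g = 30588 (g = 4563 + 26025 = 30588)
1/(-F) - (g - y(1/(-132 - 1*(-354)))) = 1/(-1*(-148399/154294)) - (30588 - 1/(-132 - 1*(-354))) = 1/(148399/154294) - (30588 - 1/(-132 + 354)) = 154294/148399 - (30588 - 1/222) = 154294/148399 - 1*6790535/222 = 154294/148399 - 6790535/222 = -1007674350197/32944578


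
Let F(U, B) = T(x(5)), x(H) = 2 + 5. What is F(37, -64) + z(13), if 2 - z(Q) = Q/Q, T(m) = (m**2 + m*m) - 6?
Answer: 93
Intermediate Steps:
x(H) = 7
T(m) = -6 + 2*m**2 (T(m) = (m**2 + m**2) - 6 = 2*m**2 - 6 = -6 + 2*m**2)
F(U, B) = 92 (F(U, B) = -6 + 2*7**2 = -6 + 2*49 = -6 + 98 = 92)
z(Q) = 1 (z(Q) = 2 - Q/Q = 2 - 1*1 = 2 - 1 = 1)
F(37, -64) + z(13) = 92 + 1 = 93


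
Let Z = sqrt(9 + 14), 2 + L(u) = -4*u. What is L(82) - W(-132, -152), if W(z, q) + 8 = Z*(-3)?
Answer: -322 + 3*sqrt(23) ≈ -307.61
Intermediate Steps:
L(u) = -2 - 4*u
Z = sqrt(23) ≈ 4.7958
W(z, q) = -8 - 3*sqrt(23) (W(z, q) = -8 + sqrt(23)*(-3) = -8 - 3*sqrt(23))
L(82) - W(-132, -152) = (-2 - 4*82) - (-8 - 3*sqrt(23)) = (-2 - 328) + (8 + 3*sqrt(23)) = -330 + (8 + 3*sqrt(23)) = -322 + 3*sqrt(23)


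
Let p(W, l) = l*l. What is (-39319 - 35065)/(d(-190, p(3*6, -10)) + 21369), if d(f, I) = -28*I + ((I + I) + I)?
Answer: -74384/18869 ≈ -3.9421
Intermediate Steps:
p(W, l) = l²
d(f, I) = -25*I (d(f, I) = -28*I + (2*I + I) = -28*I + 3*I = -25*I)
(-39319 - 35065)/(d(-190, p(3*6, -10)) + 21369) = (-39319 - 35065)/(-25*(-10)² + 21369) = -74384/(-25*100 + 21369) = -74384/(-2500 + 21369) = -74384/18869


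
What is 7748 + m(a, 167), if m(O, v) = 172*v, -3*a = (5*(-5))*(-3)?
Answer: 36472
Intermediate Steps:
a = -25 (a = -5*(-5)*(-3)/3 = -(-25)*(-3)/3 = -⅓*75 = -25)
7748 + m(a, 167) = 7748 + 172*167 = 7748 + 28724 = 36472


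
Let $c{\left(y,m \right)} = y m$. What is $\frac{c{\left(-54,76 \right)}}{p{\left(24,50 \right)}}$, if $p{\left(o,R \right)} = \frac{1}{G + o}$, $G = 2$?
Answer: $-106704$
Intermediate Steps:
$c{\left(y,m \right)} = m y$
$p{\left(o,R \right)} = \frac{1}{2 + o}$
$\frac{c{\left(-54,76 \right)}}{p{\left(24,50 \right)}} = \frac{76 \left(-54\right)}{\frac{1}{2 + 24}} = - \frac{4104}{\frac{1}{26}} = - 4104 \frac{1}{\frac{1}{26}} = \left(-4104\right) 26 = -106704$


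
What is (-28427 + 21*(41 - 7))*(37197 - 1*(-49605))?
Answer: -2405543826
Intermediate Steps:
(-28427 + 21*(41 - 7))*(37197 - 1*(-49605)) = (-28427 + 21*34)*(37197 + 49605) = (-28427 + 714)*86802 = -27713*86802 = -2405543826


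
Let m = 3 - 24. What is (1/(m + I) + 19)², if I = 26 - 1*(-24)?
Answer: 304704/841 ≈ 362.31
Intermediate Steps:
I = 50 (I = 26 + 24 = 50)
m = -21
(1/(m + I) + 19)² = (1/(-21 + 50) + 19)² = (1/29 + 19)² = (552/29)² = 304704/841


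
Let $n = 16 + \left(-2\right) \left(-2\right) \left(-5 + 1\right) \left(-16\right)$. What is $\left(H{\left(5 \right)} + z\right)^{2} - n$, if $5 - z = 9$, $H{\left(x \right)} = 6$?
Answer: $-268$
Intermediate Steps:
$z = -4$ ($z = 5 - 9 = -4$)
$n = 272$ ($n = 16 + 4 \left(-4\right) \left(-16\right) = 16 - -256 = 16 + 256 = 272$)
$\left(H{\left(5 \right)} + z\right)^{2} - n = \left(6 - 4\right)^{2} - 272 = 2^{2} - 272 = 4 - 272 = -268$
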